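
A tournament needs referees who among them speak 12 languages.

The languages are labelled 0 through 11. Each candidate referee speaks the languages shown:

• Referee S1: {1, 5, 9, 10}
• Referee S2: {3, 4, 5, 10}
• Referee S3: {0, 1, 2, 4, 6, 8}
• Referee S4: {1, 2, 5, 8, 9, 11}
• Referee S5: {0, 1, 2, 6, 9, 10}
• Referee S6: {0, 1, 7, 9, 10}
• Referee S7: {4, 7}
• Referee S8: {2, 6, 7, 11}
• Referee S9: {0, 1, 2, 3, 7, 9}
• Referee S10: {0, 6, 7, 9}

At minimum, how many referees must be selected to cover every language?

Take {S2, S4, S10}. Their union is {0, 1, 2, 3, 4, 5, 6, 7, 8, 9, 10, 11}, which is all 12 languages.
No 2 of the 10 referees cover everything (all 45 combinations miss at least one language), so 3 is optimal.

3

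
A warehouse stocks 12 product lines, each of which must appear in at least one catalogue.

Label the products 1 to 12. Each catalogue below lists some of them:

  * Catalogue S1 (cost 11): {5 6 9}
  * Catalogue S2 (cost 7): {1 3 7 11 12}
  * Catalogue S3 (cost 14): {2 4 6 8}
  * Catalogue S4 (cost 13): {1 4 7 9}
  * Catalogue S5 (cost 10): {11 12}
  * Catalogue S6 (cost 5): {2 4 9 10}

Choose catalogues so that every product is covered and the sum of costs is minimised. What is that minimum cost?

S1, S2, S3, S6 together cover every product (S1 ∪ S2 ∪ S3 ∪ S6 = {1, 2, 3, 4, 5, 6, 7, 8, 9, 10, 11, 12}); total cost 11 + 7 + 14 + 5 = 37.
No covering selection has total cost below 37.

37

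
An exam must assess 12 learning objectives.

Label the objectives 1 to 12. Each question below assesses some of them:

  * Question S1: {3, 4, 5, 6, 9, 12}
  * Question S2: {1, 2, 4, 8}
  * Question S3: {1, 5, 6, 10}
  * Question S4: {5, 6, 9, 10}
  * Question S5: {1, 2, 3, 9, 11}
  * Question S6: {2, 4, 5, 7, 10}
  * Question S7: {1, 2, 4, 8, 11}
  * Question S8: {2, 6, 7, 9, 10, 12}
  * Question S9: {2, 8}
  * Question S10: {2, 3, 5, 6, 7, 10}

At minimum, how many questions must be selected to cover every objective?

Take {S1, S7, S10}. Their union is {1, 2, 3, 4, 5, 6, 7, 8, 9, 10, 11, 12}, which is all 12 objectives.
No 2 of the 10 questions cover everything (all 45 combinations miss at least one objective), so 3 is optimal.

3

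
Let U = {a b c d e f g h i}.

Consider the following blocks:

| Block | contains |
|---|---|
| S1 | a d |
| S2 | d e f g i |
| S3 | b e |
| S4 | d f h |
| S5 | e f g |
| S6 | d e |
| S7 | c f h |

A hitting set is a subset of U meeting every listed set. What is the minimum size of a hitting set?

3

Take T = {d, e, h}. Each listed block contains at least one of these, so T is a hitting set of size 3.
The blocks S1, S3, S7 are pairwise disjoint, so any hitting set needs a separate point for each — at least 3. Hence 3 is optimal.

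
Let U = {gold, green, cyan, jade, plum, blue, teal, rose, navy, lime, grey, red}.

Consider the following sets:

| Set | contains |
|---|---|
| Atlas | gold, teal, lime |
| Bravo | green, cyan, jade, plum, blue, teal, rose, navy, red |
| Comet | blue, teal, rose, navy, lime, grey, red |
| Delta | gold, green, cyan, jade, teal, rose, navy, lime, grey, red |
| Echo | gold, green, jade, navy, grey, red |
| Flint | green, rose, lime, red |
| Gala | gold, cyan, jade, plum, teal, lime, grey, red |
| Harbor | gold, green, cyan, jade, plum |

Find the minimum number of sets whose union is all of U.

2

Take {Bravo, Gala}. Their union is {gold, green, cyan, jade, plum, blue, teal, rose, navy, lime, grey, red}, which is all 12 points.
No single set has all 12 points (the largest, Delta, has 10), so 2 is optimal.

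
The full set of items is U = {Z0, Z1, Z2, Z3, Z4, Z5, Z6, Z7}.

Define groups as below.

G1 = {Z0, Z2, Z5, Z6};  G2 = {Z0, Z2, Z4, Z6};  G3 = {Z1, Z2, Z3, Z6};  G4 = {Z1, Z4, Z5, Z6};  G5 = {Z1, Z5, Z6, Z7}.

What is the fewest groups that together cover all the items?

3

G2, G3, and G5 cover everything between them: the union {Z0, Z1, Z2, Z3, Z4, Z5, Z6, Z7} is all of U.
Only G3 contains Z3, so G3 is forced; the remaining 4 items need at least 2 more groups (each remaining group adds at most 2) — so at least 3 groups are needed, and 3 is optimal.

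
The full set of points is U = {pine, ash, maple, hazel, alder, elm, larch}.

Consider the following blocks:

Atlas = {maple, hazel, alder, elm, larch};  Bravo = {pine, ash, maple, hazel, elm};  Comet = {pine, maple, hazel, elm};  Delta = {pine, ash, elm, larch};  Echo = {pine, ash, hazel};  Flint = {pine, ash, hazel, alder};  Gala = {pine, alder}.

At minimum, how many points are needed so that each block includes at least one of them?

H = {pine, hazel} meets every block (each contains at least one member of H), and |H| = 2.
No single point lies in every block, so at least 2 are needed and 2 is optimal.

2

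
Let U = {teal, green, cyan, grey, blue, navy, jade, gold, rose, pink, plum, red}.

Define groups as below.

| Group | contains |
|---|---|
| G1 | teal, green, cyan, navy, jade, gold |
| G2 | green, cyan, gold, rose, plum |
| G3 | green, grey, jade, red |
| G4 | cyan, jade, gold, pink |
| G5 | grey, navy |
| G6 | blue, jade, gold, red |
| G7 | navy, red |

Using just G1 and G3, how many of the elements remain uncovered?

Union of G1, G3 = {teal, green, cyan, grey, navy, jade, gold, red}.
Not covered: blue, rose, pink, plum — 4 elements.

4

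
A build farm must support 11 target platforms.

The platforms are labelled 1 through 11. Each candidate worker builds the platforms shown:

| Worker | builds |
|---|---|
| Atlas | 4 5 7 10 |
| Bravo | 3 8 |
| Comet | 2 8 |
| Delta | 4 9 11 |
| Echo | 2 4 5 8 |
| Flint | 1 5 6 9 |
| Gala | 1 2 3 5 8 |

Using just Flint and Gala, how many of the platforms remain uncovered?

4

Union of Flint, Gala = {1, 2, 3, 5, 6, 8, 9}.
Not covered: 4, 7, 10, 11 — 4 platforms.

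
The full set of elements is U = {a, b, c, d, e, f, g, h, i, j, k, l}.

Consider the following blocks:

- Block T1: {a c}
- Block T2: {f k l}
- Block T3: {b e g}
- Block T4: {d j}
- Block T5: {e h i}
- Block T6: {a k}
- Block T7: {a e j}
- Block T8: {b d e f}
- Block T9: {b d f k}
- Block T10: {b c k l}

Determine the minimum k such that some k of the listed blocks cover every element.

5

T3, T5, T7, T9, and T10 cover everything between them: the union {a, b, c, d, e, f, g, h, i, j, k, l} is all of U.
No 4 of the 10 blocks cover everything (all 210 combinations miss at least one element), so 5 is optimal.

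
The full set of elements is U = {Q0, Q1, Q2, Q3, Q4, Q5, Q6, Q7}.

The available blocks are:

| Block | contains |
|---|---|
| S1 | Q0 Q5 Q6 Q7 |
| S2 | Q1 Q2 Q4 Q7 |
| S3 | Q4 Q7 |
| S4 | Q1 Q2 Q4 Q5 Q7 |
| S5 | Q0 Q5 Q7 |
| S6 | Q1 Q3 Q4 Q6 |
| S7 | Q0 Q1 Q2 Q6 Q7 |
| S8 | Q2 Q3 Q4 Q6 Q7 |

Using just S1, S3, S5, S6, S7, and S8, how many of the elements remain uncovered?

0

Union of S1, S3, S5, S6, S7, S8 = {Q0, Q1, Q2, Q3, Q4, Q5, Q6, Q7} — that's every element, so 0 are uncovered.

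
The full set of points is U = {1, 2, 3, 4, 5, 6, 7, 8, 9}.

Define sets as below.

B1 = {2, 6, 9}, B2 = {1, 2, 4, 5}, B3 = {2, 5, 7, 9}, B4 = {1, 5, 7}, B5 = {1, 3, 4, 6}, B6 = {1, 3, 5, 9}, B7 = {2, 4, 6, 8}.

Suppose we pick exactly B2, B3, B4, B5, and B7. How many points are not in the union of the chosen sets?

0

Union of B2, B3, B4, B5, B7 = {1, 2, 3, 4, 5, 6, 7, 8, 9} — that's every point, so 0 are uncovered.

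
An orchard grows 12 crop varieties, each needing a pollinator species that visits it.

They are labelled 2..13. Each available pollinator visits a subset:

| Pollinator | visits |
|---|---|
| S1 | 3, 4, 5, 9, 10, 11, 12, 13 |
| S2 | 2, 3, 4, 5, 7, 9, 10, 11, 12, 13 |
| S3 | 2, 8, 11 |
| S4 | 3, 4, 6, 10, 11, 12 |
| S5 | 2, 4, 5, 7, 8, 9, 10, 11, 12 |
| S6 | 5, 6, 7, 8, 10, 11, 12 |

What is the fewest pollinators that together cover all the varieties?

Take {S2, S6}. Their union is {2, 3, 4, 5, 6, 7, 8, 9, 10, 11, 12, 13}, which is all 12 varieties.
No single pollinator has all 12 varieties (the largest, S2, has 10), so 2 is optimal.

2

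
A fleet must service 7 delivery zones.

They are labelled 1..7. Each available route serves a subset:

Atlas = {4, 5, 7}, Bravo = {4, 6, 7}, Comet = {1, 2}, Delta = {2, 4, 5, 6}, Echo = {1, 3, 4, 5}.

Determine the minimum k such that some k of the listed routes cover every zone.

Bravo and Delta and Echo together: Bravo ∪ Delta ∪ Echo = {1, 2, 3, 4, 5, 6, 7} — every zone is covered.
Only Echo contains 3, so Echo is forced; the remaining 3 zones need at least 2 more routes (each remaining route adds at most 2) — so at least 3 routes are needed, and 3 is optimal.

3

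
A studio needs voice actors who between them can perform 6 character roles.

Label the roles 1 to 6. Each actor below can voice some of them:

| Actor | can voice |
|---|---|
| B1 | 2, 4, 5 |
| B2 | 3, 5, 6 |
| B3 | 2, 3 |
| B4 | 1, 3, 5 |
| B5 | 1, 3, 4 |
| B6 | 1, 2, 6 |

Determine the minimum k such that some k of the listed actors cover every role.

3

B2 and B5 and B6 together: B2 ∪ B5 ∪ B6 = {1, 2, 3, 4, 5, 6} — every role is covered.
No 2 of the 6 actors cover everything (all 15 combinations miss at least one role), so 3 is optimal.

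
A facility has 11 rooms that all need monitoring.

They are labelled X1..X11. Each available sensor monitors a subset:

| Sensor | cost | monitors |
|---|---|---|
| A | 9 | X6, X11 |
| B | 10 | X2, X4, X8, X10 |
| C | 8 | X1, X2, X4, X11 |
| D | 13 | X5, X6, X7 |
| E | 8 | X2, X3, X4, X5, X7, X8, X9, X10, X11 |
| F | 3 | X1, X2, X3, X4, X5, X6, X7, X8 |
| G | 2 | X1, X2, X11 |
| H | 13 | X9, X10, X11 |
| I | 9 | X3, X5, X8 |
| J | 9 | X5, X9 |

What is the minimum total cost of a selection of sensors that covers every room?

11

E, F together cover every room (E ∪ F = {X1, X2, X3, X4, X5, X6, X7, X8, X9, X10, X11}); total cost 8 + 3 = 11.
The greedy pick F, G, E costs 13; no covering selection beats 11.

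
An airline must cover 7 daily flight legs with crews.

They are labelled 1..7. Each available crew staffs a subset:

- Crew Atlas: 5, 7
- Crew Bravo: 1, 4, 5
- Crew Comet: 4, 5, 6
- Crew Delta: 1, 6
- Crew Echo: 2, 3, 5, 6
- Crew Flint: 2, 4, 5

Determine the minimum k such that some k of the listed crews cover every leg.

3

Atlas and Bravo and Echo together: Atlas ∪ Bravo ∪ Echo = {1, 2, 3, 4, 5, 6, 7} — every leg is covered.
Only Echo contains 3, so Echo is forced; the remaining 3 legs need at least 2 more crews (each remaining crew adds at most 2) — so at least 3 crews are needed, and 3 is optimal.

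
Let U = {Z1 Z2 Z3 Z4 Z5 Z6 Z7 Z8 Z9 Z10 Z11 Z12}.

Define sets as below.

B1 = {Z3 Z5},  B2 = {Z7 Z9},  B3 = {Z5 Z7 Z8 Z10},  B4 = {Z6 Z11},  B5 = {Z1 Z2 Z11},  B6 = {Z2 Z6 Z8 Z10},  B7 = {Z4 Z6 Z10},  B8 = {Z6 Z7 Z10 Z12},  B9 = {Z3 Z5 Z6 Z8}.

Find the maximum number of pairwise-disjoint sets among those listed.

4

B1, B2, B5, B7 are pairwise disjoint (B1={Z3,Z5}; B2={Z7,Z9}; B5={Z1,Z2,Z11}; B7={Z4,Z6,Z10}).
Every remaining set overlaps one of these, and no 5 of the listed sets are pairwise disjoint, so 4 is the maximum.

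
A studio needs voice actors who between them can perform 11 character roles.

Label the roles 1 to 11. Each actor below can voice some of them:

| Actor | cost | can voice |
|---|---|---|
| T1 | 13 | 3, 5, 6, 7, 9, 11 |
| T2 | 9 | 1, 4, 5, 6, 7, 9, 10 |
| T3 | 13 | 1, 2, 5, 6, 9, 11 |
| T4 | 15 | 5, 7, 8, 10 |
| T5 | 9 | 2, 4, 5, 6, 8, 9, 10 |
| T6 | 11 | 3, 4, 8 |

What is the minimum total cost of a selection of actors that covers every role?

T1, T2, T5 together cover every role (T1 ∪ T2 ∪ T5 = {1, 2, 3, 4, 5, 6, 7, 8, 9, 10, 11}); total cost 13 + 9 + 9 = 31.
No covering selection has total cost below 31.

31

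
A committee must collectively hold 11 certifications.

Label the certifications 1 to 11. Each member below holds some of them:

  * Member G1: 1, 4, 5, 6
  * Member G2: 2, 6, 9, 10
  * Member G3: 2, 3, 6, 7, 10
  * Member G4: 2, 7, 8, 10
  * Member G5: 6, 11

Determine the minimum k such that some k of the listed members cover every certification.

5

Take {G1, G2, G3, G4, G5}. Their union is {1, 2, 3, 4, 5, 6, 7, 8, 9, 10, 11}, which is all 11 certifications.
No 4 of the 5 members cover everything (all 5 combinations miss at least one certification), so 5 is optimal.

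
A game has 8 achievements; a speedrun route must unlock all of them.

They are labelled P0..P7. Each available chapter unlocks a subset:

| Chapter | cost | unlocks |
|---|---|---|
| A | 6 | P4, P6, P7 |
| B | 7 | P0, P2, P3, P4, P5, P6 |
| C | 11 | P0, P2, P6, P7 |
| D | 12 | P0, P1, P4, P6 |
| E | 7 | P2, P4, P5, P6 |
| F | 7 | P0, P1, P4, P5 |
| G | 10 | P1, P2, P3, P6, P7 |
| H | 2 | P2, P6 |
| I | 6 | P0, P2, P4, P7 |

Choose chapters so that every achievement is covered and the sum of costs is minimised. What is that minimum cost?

17

F, G together cover every achievement (F ∪ G = {P0, P1, P2, P3, P4, P5, P6, P7}); total cost 7 + 10 = 17.
The greedy pick H, B, G costs 19; no covering selection beats 17.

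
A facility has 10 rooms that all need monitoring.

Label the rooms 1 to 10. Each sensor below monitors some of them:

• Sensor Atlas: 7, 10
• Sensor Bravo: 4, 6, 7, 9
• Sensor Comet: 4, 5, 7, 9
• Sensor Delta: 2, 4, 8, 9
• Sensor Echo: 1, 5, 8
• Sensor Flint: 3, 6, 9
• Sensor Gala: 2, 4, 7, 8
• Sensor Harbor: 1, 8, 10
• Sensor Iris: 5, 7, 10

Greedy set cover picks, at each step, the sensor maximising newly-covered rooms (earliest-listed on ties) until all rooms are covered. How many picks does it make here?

Greedy: pick Bravo (covers 4 new) → pick Echo (covers 3 new) → pick Atlas (covers 1 new) → pick Delta (covers 1 new) → pick Flint (covers 1 new). Total picks: 5.
(The true minimum cover uses only 4 sensors, so greedy is not optimal here.)

5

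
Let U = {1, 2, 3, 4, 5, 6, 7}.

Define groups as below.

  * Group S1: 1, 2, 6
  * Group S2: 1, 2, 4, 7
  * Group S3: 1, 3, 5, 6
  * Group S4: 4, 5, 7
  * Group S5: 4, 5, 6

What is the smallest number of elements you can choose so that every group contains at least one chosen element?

2

Take H = {1, 5}. Each listed group contains at least one of these, so H is a hitting set of size 2.
The groups S1, S4 are pairwise disjoint, so any hitting set needs a separate element for each — at least 2. Hence 2 is optimal.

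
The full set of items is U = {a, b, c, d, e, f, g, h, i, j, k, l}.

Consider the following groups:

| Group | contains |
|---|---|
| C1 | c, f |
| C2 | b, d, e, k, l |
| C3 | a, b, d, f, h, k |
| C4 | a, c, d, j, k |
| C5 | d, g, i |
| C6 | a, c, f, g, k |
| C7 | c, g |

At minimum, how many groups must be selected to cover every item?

C2 and C3 and C4 and C5 together: C2 ∪ C3 ∪ C4 ∪ C5 = {a, b, c, d, e, f, g, h, i, j, k, l} — every item is covered.
Only C3 contains h, so C3 is forced; the remaining 6 items need at least 3 more groups (each remaining group adds at most 2) — so at least 4 groups are needed, and 4 is optimal.

4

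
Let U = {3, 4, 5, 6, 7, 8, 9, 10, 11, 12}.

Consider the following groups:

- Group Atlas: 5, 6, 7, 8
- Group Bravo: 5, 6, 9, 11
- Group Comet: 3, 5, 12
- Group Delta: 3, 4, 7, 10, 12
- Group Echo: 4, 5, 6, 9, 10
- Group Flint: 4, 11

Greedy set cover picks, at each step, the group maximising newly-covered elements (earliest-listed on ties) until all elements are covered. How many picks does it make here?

Greedy: pick Delta (covers 5 new) → pick Bravo (covers 4 new) → pick Atlas (covers 1 new). Total picks: 3.

3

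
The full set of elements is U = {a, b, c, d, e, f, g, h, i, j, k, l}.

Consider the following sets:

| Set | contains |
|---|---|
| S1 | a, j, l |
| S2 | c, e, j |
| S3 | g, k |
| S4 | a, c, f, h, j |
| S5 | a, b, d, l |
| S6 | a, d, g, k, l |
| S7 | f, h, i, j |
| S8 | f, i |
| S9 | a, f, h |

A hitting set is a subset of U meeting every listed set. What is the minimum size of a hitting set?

The 4 elements {e, f, k, l} hit every set.
The sets S2, S3, S5, S8 are pairwise disjoint, so any hitting set needs a separate element for each — at least 4. Hence 4 is optimal.

4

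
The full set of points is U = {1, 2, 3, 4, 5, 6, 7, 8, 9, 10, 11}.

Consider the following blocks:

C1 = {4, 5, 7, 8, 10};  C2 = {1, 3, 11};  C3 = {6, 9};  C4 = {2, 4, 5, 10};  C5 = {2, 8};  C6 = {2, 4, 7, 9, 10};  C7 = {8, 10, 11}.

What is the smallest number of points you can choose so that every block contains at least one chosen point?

4

H = {2, 7, 9, 11} meets every block (each contains at least one member of H), and |H| = 4.
No choice of 3 points meets every block, so 4 is the minimum.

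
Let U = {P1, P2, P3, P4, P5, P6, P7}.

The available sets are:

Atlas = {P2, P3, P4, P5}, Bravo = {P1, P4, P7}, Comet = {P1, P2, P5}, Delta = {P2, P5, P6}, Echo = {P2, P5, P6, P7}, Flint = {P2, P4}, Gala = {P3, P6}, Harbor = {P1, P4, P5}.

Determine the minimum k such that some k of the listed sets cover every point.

3

Atlas, Bravo, and Gala cover everything between them: the union {P1, P2, P3, P4, P5, P6, P7} is all of U.
No 2 of the 8 sets cover everything (all 28 combinations miss at least one point), so 3 is optimal.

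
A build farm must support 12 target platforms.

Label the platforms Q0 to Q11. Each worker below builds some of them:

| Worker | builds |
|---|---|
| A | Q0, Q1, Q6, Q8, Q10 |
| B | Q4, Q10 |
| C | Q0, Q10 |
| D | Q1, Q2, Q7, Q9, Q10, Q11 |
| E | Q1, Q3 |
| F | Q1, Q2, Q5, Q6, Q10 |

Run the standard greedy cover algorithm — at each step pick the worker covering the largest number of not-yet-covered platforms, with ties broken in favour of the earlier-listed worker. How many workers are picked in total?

5

Greedy: pick D (covers 6 new) → pick A (covers 3 new) → pick B (covers 1 new) → pick E (covers 1 new) → pick F (covers 1 new). Total picks: 5.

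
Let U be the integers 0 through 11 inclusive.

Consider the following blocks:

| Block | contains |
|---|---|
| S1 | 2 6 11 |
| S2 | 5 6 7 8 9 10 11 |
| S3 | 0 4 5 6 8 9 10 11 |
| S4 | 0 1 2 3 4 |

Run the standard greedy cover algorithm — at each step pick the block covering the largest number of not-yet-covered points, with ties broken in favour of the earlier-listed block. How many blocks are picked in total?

Greedy: pick S3 (covers 8 new) → pick S4 (covers 3 new) → pick S2 (covers 1 new). Total picks: 3.
(The true minimum cover uses only 2 blocks, so greedy is not optimal here.)

3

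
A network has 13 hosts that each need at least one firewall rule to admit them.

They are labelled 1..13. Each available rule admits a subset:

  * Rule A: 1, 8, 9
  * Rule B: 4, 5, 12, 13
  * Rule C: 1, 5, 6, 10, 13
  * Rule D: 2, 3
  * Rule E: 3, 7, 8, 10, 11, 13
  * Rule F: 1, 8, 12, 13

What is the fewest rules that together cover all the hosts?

Take {A, B, C, D, E}. Their union is {1, 2, 3, 4, 5, 6, 7, 8, 9, 10, 11, 12, 13}, which is all 13 hosts.
No 4 of the 6 rules cover everything (all 15 combinations miss at least one host), so 5 is optimal.

5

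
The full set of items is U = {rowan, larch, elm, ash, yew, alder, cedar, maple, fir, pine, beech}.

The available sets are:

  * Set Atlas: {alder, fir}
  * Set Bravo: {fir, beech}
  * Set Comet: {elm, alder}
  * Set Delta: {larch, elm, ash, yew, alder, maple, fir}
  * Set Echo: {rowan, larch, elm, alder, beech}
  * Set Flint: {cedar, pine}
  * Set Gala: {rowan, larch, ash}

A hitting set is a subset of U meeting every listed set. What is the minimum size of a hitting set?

4

The 4 items {rowan, alder, pine, beech} hit every set.
The sets Bravo, Comet, Flint, Gala are pairwise disjoint, so any hitting set needs a separate item for each — at least 4. Hence 4 is optimal.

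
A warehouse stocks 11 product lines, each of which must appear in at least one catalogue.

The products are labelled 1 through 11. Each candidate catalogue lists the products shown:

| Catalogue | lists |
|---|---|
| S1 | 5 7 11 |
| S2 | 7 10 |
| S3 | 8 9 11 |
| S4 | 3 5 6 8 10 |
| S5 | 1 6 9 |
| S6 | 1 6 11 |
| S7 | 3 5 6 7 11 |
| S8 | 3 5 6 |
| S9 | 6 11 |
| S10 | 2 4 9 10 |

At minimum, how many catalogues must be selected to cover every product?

4

S4 and S6 and S7 and S10 together: S4 ∪ S6 ∪ S7 ∪ S10 = {1, 2, 3, 4, 5, 6, 7, 8, 9, 10, 11} — every product is covered.
No 3 of the 10 catalogues cover everything (all 120 combinations miss at least one product), so 4 is optimal.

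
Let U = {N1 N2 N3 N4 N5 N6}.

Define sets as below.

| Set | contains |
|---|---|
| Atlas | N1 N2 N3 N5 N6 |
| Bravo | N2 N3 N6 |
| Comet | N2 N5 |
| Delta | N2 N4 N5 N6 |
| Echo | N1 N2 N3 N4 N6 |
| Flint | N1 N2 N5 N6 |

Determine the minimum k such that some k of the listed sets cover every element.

Delta and Echo together: Delta ∪ Echo = {N1, N2, N3, N4, N5, N6} — every element is covered.
No single set has all 6 elements (the largest, Atlas, has 5), so 2 is optimal.

2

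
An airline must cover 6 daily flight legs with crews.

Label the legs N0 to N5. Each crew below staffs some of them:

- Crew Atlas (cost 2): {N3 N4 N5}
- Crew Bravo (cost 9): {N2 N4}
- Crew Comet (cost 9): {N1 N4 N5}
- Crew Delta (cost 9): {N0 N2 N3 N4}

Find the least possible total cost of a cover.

18

Comet, Delta together cover every leg (Comet ∪ Delta = {N0, N1, N2, N3, N4, N5}); total cost 9 + 9 = 18.
The greedy pick Atlas, Delta, Comet costs 20; no covering selection beats 18.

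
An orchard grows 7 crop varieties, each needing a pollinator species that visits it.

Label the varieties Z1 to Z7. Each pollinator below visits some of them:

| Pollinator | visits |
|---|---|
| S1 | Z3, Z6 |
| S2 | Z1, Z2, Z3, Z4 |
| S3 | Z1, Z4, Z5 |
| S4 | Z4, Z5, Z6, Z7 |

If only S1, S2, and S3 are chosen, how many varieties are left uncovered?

Union of S1, S2, S3 = {Z1, Z2, Z3, Z4, Z5, Z6}.
Not covered: Z7 — 1 variety.

1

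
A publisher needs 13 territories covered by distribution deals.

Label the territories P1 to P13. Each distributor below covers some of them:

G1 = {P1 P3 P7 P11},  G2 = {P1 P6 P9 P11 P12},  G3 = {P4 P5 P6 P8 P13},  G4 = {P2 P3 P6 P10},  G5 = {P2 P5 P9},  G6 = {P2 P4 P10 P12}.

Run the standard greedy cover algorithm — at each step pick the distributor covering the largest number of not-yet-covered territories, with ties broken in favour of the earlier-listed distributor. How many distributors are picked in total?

4

Greedy: pick G2 (covers 5 new) → pick G3 (covers 4 new) → pick G4 (covers 3 new) → pick G1 (covers 1 new). Total picks: 4.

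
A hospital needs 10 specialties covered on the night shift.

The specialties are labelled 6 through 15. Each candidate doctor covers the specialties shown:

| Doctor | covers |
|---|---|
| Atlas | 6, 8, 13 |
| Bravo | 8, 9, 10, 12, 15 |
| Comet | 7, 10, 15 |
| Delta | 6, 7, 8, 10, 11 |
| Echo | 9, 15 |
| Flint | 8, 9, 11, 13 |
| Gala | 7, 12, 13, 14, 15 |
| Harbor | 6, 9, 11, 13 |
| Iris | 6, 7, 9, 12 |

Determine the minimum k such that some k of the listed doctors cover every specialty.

Bravo and Delta and Gala together: Bravo ∪ Delta ∪ Gala = {6, 7, 8, 9, 10, 11, 12, 13, 14, 15} — every specialty is covered.
Only Gala contains 14, so Gala is forced; the remaining 5 specialties need at least 2 more doctors (each remaining doctor adds at most 4) — so at least 3 doctors are needed, and 3 is optimal.

3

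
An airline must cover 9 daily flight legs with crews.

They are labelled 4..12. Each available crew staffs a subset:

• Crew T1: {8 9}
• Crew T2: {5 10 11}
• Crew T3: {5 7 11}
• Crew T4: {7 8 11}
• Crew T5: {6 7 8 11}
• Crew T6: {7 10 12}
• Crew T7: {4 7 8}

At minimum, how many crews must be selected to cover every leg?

5

T1 and T2 and T5 and T6 and T7 together: T1 ∪ T2 ∪ T5 ∪ T6 ∪ T7 = {4, 5, 6, 7, 8, 9, 10, 11, 12} — every leg is covered.
No 4 of the 7 crews cover everything (all 35 combinations miss at least one leg), so 5 is optimal.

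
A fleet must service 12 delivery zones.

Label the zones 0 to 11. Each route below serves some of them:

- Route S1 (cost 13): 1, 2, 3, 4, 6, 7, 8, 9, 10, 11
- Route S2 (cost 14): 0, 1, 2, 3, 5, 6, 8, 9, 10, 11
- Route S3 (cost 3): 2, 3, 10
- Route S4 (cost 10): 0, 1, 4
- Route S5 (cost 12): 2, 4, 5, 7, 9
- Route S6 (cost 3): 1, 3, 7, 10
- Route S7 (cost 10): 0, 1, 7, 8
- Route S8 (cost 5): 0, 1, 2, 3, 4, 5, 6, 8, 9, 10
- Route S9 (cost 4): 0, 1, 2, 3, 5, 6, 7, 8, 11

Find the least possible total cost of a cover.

9

S8, S9 together cover every zone (S8 ∪ S9 = {0, 1, 2, 3, 4, 5, 6, 7, 8, 9, 10, 11}); total cost 5 + 4 = 9.
No covering selection has total cost below 9.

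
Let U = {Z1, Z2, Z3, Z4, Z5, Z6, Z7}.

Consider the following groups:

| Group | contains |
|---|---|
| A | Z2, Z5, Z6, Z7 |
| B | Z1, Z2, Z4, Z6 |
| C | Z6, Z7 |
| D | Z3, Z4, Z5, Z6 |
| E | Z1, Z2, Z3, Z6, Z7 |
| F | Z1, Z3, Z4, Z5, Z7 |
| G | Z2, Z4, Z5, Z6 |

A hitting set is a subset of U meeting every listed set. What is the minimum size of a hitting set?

H = {Z1, Z6} meets every group (each contains at least one member of H), and |H| = 2.
No single element lies in every group, so at least 2 are needed and 2 is optimal.

2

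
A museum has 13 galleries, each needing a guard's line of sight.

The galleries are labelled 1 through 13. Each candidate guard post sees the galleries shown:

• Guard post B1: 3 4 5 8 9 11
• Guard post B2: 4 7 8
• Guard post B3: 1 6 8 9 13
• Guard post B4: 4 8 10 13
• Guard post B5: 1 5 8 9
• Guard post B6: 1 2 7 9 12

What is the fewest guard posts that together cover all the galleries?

4

Take {B1, B3, B4, B6}. Their union is {1, 2, 3, 4, 5, 6, 7, 8, 9, 10, 11, 12, 13}, which is all 13 galleries.
No 3 of the 6 guard posts cover everything (all 20 combinations miss at least one gallery), so 4 is optimal.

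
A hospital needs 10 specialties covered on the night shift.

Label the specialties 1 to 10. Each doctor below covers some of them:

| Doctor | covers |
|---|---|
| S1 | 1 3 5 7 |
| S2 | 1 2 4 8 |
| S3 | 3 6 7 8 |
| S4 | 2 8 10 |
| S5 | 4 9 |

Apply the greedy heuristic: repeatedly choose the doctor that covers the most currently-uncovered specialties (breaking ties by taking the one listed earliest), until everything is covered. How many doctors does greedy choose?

Greedy: pick S1 (covers 4 new) → pick S2 (covers 3 new) → pick S3 (covers 1 new) → pick S4 (covers 1 new) → pick S5 (covers 1 new). Total picks: 5.
(The true minimum cover uses only 4 doctors, so greedy is not optimal here.)

5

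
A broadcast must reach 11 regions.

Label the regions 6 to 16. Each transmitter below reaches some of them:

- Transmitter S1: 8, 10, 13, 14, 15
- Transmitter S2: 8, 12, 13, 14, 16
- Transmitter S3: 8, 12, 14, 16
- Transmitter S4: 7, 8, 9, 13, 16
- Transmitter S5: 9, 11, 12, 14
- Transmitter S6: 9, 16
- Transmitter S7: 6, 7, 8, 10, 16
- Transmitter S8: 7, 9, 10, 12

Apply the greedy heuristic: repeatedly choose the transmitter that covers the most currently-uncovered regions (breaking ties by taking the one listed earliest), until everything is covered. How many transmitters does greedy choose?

Greedy: pick S1 (covers 5 new) → pick S4 (covers 3 new) → pick S5 (covers 2 new) → pick S7 (covers 1 new). Total picks: 4.
(The true minimum cover uses only 3 transmitters, so greedy is not optimal here.)

4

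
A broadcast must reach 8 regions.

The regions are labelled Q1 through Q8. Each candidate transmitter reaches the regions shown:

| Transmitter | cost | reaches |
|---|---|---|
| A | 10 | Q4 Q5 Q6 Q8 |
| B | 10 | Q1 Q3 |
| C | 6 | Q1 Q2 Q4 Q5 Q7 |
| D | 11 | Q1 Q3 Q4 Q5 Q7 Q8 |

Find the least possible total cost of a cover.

26

A, B, C together cover every region (A ∪ B ∪ C = {Q1, Q2, Q3, Q4, Q5, Q6, Q7, Q8}); total cost 10 + 10 + 6 = 26.
No covering selection has total cost below 26.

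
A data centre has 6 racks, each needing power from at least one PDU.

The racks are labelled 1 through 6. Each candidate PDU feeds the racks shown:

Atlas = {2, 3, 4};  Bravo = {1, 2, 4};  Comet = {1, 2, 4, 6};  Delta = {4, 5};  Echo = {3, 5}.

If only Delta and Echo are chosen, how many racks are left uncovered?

3

Union of Delta, Echo = {3, 4, 5}.
Not covered: 1, 2, 6 — 3 racks.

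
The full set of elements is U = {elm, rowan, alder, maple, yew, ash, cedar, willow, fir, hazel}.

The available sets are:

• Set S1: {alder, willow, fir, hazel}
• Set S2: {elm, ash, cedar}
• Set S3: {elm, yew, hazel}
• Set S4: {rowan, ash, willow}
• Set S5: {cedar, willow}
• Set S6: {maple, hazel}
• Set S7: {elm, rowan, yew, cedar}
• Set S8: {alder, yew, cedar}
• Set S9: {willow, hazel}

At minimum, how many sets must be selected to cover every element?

4

S1 and S4 and S6 and S7 together: S1 ∪ S4 ∪ S6 ∪ S7 = {elm, rowan, alder, maple, yew, ash, cedar, willow, fir, hazel} — every element is covered.
No 3 of the 9 sets cover everything (all 84 combinations miss at least one element), so 4 is optimal.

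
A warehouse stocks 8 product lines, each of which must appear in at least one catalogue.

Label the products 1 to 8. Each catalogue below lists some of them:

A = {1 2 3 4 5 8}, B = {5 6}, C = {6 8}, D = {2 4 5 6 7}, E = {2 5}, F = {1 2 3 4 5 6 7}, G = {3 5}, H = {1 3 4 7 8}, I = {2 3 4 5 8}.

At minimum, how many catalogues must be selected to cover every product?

Take {A, D}. Their union is {1, 2, 3, 4, 5, 6, 7, 8}, which is all 8 products.
No single catalogue has all 8 products (the largest, F, has 7), so 2 is optimal.

2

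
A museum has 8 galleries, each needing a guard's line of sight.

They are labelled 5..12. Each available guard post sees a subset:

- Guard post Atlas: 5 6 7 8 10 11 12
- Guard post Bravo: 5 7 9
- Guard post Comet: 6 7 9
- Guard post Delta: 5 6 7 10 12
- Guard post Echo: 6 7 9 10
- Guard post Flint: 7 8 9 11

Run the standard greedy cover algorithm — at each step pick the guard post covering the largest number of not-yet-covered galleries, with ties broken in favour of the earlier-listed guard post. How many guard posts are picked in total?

Greedy: pick Atlas (covers 7 new) → pick Bravo (covers 1 new). Total picks: 2.

2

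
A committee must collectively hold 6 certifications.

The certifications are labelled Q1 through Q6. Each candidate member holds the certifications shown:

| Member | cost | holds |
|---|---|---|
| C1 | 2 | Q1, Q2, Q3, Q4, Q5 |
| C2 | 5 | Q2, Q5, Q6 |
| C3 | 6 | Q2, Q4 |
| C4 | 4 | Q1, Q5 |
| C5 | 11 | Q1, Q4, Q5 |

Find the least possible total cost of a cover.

7

C1, C2 together cover every certification (C1 ∪ C2 = {Q1, Q2, Q3, Q4, Q5, Q6}); total cost 2 + 5 = 7.
No covering selection has total cost below 7.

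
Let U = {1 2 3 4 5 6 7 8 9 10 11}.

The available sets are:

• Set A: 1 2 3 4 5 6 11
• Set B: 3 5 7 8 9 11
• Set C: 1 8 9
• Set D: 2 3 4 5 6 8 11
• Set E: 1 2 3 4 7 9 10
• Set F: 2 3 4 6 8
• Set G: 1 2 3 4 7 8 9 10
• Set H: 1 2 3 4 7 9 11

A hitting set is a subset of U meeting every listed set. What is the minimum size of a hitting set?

2

The 2 items {2, 9} hit every set.
No single item lies in every set, so at least 2 are needed and 2 is optimal.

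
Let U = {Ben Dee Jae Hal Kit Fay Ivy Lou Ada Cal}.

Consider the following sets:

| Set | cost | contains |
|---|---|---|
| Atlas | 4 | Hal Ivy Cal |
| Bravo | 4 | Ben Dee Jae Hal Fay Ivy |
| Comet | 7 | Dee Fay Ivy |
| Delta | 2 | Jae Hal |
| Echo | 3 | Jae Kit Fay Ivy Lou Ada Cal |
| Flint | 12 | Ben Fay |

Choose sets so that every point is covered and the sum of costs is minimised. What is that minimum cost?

Bravo, Echo together cover every point (Bravo ∪ Echo = {Ben, Dee, Jae, Hal, Kit, Fay, Ivy, Lou, Ada, Cal}); total cost 4 + 3 = 7.
No covering selection has total cost below 7.

7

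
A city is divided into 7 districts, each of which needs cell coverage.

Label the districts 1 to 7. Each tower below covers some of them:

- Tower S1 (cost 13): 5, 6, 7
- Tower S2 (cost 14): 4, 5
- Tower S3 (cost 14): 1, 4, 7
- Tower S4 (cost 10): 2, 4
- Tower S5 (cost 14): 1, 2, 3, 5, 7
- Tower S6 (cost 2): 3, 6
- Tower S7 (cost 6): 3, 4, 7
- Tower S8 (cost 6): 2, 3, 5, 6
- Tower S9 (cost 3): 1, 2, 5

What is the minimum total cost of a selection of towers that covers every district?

11

S6, S7, S9 together cover every district (S6 ∪ S7 ∪ S9 = {1, 2, 3, 4, 5, 6, 7}); total cost 2 + 6 + 3 = 11.
No covering selection has total cost below 11.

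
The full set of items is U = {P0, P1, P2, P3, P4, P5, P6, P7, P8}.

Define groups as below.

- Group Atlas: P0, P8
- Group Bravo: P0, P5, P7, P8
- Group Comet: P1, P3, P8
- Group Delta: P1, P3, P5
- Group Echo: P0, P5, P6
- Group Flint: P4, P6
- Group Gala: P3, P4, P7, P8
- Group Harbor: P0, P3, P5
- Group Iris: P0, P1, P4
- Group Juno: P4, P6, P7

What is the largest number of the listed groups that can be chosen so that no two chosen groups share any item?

Atlas, Delta, Flint are pairwise disjoint (Atlas={P0,P8}; Delta={P1,P3,P5}; Flint={P4,P6}).
Every remaining group overlaps one of these, and no 4 of the listed groups are pairwise disjoint, so 3 is the maximum.

3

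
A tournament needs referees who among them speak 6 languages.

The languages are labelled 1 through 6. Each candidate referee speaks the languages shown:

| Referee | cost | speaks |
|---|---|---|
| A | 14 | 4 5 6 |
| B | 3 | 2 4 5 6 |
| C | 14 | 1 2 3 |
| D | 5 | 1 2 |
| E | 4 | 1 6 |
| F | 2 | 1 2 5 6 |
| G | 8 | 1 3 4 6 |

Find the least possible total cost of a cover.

10

F, G together cover every language (F ∪ G = {1, 2, 3, 4, 5, 6}); total cost 2 + 8 = 10.
The greedy pick F, B, G costs 13; no covering selection beats 10.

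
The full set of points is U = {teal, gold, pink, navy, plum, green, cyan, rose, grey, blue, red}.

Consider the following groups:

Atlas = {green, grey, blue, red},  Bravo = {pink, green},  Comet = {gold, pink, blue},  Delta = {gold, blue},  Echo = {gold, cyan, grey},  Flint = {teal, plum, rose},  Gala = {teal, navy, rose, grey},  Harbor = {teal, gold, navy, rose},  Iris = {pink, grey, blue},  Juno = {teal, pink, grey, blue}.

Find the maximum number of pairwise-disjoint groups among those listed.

3

Bravo, Echo, Flint are pairwise disjoint (Bravo={pink,green}; Echo={gold,cyan,grey}; Flint={teal,plum,rose}).
Every remaining group overlaps one of these, and no 4 of the listed groups are pairwise disjoint, so 3 is the maximum.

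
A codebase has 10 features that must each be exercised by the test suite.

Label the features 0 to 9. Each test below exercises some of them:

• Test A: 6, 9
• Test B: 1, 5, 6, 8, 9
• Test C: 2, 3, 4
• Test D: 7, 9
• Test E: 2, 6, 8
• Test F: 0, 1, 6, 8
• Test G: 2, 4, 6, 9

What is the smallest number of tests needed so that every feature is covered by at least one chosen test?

B and C and D and F together: B ∪ C ∪ D ∪ F = {0, 1, 2, 3, 4, 5, 6, 7, 8, 9} — every feature is covered.
No 3 of the 7 tests cover everything (all 35 combinations miss at least one feature), so 4 is optimal.

4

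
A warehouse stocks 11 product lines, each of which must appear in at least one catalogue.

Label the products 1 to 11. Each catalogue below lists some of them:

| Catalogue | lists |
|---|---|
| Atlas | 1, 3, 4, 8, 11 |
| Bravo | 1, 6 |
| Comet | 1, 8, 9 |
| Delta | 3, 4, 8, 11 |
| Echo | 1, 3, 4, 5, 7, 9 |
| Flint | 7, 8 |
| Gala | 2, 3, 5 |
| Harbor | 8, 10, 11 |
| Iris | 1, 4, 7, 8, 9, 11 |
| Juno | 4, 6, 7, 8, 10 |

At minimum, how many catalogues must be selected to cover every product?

Take {Gala, Iris, Juno}. Their union is {1, 2, 3, 4, 5, 6, 7, 8, 9, 10, 11}, which is all 11 products.
Only Gala contains 2, so Gala is forced; the remaining 8 products need at least 2 more catalogues (each remaining catalogue adds at most 6) — so at least 3 catalogues are needed, and 3 is optimal.

3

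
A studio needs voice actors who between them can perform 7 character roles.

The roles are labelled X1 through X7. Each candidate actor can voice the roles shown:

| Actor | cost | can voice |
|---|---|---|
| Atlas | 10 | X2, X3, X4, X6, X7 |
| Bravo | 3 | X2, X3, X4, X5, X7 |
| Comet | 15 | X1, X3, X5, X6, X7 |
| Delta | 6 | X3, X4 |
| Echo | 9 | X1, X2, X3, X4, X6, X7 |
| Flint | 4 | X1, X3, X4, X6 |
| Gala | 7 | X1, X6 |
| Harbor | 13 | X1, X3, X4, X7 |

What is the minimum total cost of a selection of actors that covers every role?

Bravo, Flint together cover every role (Bravo ∪ Flint = {X1, X2, X3, X4, X5, X6, X7}); total cost 3 + 4 = 7.
No covering selection has total cost below 7.

7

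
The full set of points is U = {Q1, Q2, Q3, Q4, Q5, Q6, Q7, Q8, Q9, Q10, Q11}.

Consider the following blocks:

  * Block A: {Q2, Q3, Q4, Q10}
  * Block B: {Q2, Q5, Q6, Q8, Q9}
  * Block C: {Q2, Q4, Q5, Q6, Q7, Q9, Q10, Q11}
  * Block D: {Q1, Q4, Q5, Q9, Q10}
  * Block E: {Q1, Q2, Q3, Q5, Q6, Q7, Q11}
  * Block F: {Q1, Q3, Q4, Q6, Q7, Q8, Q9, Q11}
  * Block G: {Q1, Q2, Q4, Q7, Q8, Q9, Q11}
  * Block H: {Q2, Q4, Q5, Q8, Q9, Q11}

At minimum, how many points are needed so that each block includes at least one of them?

Take T = {Q4, Q6}. Each listed block contains at least one of these, so T is a hitting set of size 2.
No single point lies in every block, so at least 2 are needed and 2 is optimal.

2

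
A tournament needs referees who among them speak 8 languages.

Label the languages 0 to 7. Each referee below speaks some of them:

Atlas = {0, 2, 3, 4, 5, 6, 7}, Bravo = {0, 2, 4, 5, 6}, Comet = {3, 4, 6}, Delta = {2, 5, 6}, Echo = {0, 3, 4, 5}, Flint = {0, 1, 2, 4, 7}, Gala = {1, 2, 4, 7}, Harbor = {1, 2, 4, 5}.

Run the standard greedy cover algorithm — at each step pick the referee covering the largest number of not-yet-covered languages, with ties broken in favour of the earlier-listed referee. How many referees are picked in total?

2

Greedy: pick Atlas (covers 7 new) → pick Flint (covers 1 new). Total picks: 2.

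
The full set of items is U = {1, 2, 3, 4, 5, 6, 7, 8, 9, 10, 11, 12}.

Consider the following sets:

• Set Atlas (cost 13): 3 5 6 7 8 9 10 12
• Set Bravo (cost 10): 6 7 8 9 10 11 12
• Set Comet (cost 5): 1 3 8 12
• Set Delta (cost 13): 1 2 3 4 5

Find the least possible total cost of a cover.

23

Bravo, Delta together cover every item (Bravo ∪ Delta = {1, 2, 3, 4, 5, 6, 7, 8, 9, 10, 11, 12}); total cost 10 + 13 = 23.
The greedy pick Comet, Bravo, Delta costs 28; no covering selection beats 23.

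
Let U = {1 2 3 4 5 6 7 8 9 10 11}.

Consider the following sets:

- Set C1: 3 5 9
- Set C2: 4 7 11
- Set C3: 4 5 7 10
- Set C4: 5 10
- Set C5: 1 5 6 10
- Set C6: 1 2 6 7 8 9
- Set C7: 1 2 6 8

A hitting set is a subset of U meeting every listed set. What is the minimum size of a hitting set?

Take H = {5, 7, 8}. Each listed set contains at least one of these, so H is a hitting set of size 3.
The sets C2, C4, C7 are pairwise disjoint, so any hitting set needs a separate element for each — at least 3. Hence 3 is optimal.

3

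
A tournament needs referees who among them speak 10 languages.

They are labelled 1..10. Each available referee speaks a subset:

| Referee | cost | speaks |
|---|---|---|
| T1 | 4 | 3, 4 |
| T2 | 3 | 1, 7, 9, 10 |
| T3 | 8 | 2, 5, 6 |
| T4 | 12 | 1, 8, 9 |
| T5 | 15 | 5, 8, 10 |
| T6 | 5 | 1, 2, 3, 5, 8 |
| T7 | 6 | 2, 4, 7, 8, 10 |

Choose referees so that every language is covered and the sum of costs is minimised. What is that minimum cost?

20

T1, T2, T3, T6 together cover every language (T1 ∪ T2 ∪ T3 ∪ T6 = {1, 2, 3, 4, 5, 6, 7, 8, 9, 10}); total cost 4 + 3 + 8 + 5 = 20.
No covering selection has total cost below 20.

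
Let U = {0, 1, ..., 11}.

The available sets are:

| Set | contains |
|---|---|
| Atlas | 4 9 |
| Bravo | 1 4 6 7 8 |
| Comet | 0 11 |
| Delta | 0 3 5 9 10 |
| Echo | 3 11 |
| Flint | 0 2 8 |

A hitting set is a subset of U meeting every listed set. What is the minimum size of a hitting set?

3

The 3 elements {8, 9, 11} hit every set.
The sets Atlas, Echo, Flint are pairwise disjoint, so any hitting set needs a separate element for each — at least 3. Hence 3 is optimal.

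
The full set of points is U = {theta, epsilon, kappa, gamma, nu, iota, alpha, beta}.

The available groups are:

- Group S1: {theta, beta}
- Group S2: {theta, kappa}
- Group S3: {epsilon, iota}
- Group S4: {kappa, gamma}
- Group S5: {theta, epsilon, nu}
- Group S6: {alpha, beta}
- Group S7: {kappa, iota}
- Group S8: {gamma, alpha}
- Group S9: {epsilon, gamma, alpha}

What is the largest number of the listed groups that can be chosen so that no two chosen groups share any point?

3

S1, S3, S8 are pairwise disjoint (S1={theta,beta}; S3={epsilon,iota}; S8={gamma,alpha}).
Every remaining group overlaps one of these, and no 4 of the listed groups are pairwise disjoint, so 3 is the maximum.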